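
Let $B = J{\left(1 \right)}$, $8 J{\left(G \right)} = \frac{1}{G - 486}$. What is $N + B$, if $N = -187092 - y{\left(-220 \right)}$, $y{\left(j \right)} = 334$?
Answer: $- \frac{727212881}{3880} \approx -1.8743 \cdot 10^{5}$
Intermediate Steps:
$J{\left(G \right)} = \frac{1}{8 \left(-486 + G\right)}$ ($J{\left(G \right)} = \frac{1}{8 \left(G - 486\right)} = \frac{1}{8 \left(-486 + G\right)}$)
$B = - \frac{1}{3880}$ ($B = \frac{1}{8 \left(-486 + 1\right)} = \frac{1}{8 \left(-485\right)} = \frac{1}{8} \left(- \frac{1}{485}\right) = - \frac{1}{3880} \approx -0.00025773$)
$N = -187426$ ($N = -187092 - 334 = -187426$)
$N + B = -187426 - \frac{1}{3880} = - \frac{727212881}{3880}$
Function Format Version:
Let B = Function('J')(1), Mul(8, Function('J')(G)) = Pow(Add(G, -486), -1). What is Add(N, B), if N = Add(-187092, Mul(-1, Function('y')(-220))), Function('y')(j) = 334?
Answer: Rational(-727212881, 3880) ≈ -1.8743e+5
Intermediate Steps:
Function('J')(G) = Mul(Rational(1, 8), Pow(Add(-486, G), -1)) (Function('J')(G) = Mul(Rational(1, 8), Pow(Add(G, -486), -1)) = Mul(Rational(1, 8), Pow(Add(-486, G), -1)))
B = Rational(-1, 3880) (B = Mul(Rational(1, 8), Pow(Add(-486, 1), -1)) = Mul(Rational(1, 8), Pow(-485, -1)) = Mul(Rational(1, 8), Rational(-1, 485)) = Rational(-1, 3880) ≈ -0.00025773)
N = -187426 (N = Add(-187092, Mul(-1, 334)) = Add(-187092, -334) = -187426)
Add(N, B) = Add(-187426, Rational(-1, 3880)) = Rational(-727212881, 3880)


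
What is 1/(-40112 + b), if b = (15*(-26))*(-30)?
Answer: -1/28412 ≈ -3.5196e-5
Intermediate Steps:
b = 11700 (b = -390*(-30) = 11700)
1/(-40112 + b) = 1/(-40112 + 11700) = 1/(-28412) = -1/28412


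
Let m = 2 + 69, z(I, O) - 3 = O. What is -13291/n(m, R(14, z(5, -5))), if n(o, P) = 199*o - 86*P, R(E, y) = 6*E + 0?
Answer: -13291/6905 ≈ -1.9248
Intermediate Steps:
z(I, O) = 3 + O
m = 71
R(E, y) = 6*E
n(o, P) = -86*P + 199*o
-13291/n(m, R(14, z(5, -5))) = -13291/(-516*14 + 199*71) = -13291/(-86*84 + 14129) = -13291/(-7224 + 14129) = -13291/6905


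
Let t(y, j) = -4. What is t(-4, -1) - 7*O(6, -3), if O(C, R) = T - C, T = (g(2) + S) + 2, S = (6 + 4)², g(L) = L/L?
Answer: -683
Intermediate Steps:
g(L) = 1
S = 100 (S = 10² = 100)
T = 103 (T = (1 + 100) + 2 = 101 + 2 = 103)
O(C, R) = 103 - C
t(-4, -1) - 7*O(6, -3) = -4 - 7*(103 - 1*6) = -4 - 7*(103 - 6) = -4 - 7*97 = -4 - 679 = -683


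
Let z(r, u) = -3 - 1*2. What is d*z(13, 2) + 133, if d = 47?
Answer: -102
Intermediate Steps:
z(r, u) = -5 (z(r, u) = -3 - 2 = -5)
d*z(13, 2) + 133 = 47*(-5) + 133 = -235 + 133 = -102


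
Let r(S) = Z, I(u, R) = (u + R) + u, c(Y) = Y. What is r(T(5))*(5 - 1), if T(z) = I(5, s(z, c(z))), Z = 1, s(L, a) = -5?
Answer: 4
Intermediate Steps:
I(u, R) = R + 2*u (I(u, R) = (R + u) + u = R + 2*u)
T(z) = 5 (T(z) = -5 + 2*5 = -5 + 10 = 5)
r(S) = 1
r(T(5))*(5 - 1) = 1*(5 - 1) = 1*4 = 4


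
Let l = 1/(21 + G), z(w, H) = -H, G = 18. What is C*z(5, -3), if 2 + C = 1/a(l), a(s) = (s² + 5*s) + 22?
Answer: -197385/33658 ≈ -5.8644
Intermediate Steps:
l = 1/39 (l = 1/(21 + 18) = 1/39 ≈ 0.025641)
a(s) = 22 + s² + 5*s
C = -65795/33658 (C = -2 + 1/(22 + (1/39)² + 5*(1/39)) = -2 + 1/(22 + 1/1521 + 5/39) = -2 + 1/(33658/1521) = -2 + 1521/33658 = -65795/33658 ≈ -1.9548)
C*z(5, -3) = -(-65795)*(-3)/33658 = -65795/33658*3 = -197385/33658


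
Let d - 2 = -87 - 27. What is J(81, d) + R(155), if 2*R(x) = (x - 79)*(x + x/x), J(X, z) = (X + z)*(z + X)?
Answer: 6889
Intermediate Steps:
d = -112 (d = 2 + (-87 - 27) = 2 - 114 = -112)
J(X, z) = (X + z)**2 (J(X, z) = (X + z)*(X + z) = (X + z)**2)
R(x) = (1 + x)*(-79 + x)/2 (R(x) = ((x - 79)*(x + x/x))/2 = ((-79 + x)*(x + 1))/2 = ((-79 + x)*(1 + x))/2 = ((1 + x)*(-79 + x))/2 = (1 + x)*(-79 + x)/2)
J(81, d) + R(155) = (81 - 112)**2 + (-79/2 + (1/2)*155**2 - 39*155) = (-31)**2 + (-79/2 + (1/2)*24025 - 6045) = 961 + (-79/2 + 24025/2 - 6045) = 961 + 5928 = 6889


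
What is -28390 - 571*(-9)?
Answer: -23251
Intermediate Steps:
-28390 - 571*(-9) = -28390 - 1*(-5139) = -28390 + 5139 = -23251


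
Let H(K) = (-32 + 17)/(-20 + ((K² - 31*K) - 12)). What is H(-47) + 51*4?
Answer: 741321/3634 ≈ 204.00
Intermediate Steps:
H(K) = -15/(-32 + K² - 31*K) (H(K) = -15/(-20 + (-12 + K² - 31*K)) = -15/(-32 + K² - 31*K))
H(-47) + 51*4 = 15/(32 - 1*(-47)² + 31*(-47)) + 51*4 = 15/(32 - 1*2209 - 1457) + 204 = 15/(32 - 2209 - 1457) + 204 = 15/(-3634) + 204 = 15*(-1/3634) + 204 = -15/3634 + 204 = 741321/3634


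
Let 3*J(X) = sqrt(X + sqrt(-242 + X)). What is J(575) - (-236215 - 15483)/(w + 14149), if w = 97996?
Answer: 251698/112145 + sqrt(575 + 3*sqrt(37))/3 ≈ 10.363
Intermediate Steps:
J(X) = sqrt(X + sqrt(-242 + X))/3
J(575) - (-236215 - 15483)/(w + 14149) = sqrt(575 + sqrt(-242 + 575))/3 - (-236215 - 15483)/(97996 + 14149) = sqrt(575 + sqrt(333))/3 - (-251698)/112145 = sqrt(575 + 3*sqrt(37))/3 - (-251698)/112145 = sqrt(575 + 3*sqrt(37))/3 - 1*(-251698/112145) = sqrt(575 + 3*sqrt(37))/3 + 251698/112145 = 251698/112145 + sqrt(575 + 3*sqrt(37))/3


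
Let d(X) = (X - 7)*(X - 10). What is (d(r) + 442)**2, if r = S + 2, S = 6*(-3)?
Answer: 1081600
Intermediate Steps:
S = -18
r = -16 (r = -18 + 2 = -16)
d(X) = (-10 + X)*(-7 + X) (d(X) = (-7 + X)*(-10 + X) = (-10 + X)*(-7 + X))
(d(r) + 442)**2 = ((70 + (-16)**2 - 17*(-16)) + 442)**2 = ((70 + 256 + 272) + 442)**2 = (598 + 442)**2 = 1040**2 = 1081600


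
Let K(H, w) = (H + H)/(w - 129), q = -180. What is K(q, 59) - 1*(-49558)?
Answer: 346942/7 ≈ 49563.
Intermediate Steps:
K(H, w) = 2*H/(-129 + w) (K(H, w) = (2*H)/(-129 + w) = 2*H/(-129 + w))
K(q, 59) - 1*(-49558) = 2*(-180)/(-129 + 59) - 1*(-49558) = 2*(-180)/(-70) + 49558 = 2*(-180)*(-1/70) + 49558 = 36/7 + 49558 = 346942/7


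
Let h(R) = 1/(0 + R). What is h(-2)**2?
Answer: 1/4 ≈ 0.25000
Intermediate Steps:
h(R) = 1/R
h(-2)**2 = (1/(-2))**2 = (-1/2)**2 = 1/4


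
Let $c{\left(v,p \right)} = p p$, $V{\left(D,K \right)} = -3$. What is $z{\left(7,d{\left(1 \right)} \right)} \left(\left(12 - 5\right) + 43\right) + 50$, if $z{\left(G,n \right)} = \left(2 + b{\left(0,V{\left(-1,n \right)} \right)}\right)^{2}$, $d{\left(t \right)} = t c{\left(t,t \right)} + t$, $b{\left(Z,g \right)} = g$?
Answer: $100$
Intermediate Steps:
$c{\left(v,p \right)} = p^{2}$
$d{\left(t \right)} = t + t^{3}$ ($d{\left(t \right)} = t t^{2} + t = t^{3} + t = t + t^{3}$)
$z{\left(G,n \right)} = 1$ ($z{\left(G,n \right)} = \left(2 - 3\right)^{2} = \left(-1\right)^{2} = 1$)
$z{\left(7,d{\left(1 \right)} \right)} \left(\left(12 - 5\right) + 43\right) + 50 = 1 \left(\left(12 - 5\right) + 43\right) + 50 = 1 \left(7 + 43\right) + 50 = 1 \cdot 50 + 50 = 50 + 50 = 100$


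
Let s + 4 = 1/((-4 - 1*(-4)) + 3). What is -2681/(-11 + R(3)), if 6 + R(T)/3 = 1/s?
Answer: 29491/328 ≈ 89.912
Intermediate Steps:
s = -11/3 (s = -4 + 1/((-4 - 1*(-4)) + 3) = -4 + 1/((-4 + 4) + 3) = -4 + 1/(0 + 3) = -4 + 1/3 = -4 + ⅓ = -11/3 ≈ -3.6667)
R(T) = -207/11 (R(T) = -18 + 3*(1/(-11/3)) = -18 + 3*(1*(-3/11)) = -18 + 3*(-3/11) = -18 - 9/11 = -207/11)
-2681/(-11 + R(3)) = -2681/(-11 - 207/11) = -2681/(-328/11) = -2681*(-11/328) = 29491/328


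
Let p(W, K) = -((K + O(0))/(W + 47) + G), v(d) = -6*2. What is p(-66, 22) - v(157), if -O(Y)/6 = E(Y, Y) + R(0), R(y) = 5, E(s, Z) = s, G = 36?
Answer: -464/19 ≈ -24.421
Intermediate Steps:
O(Y) = -30 - 6*Y (O(Y) = -6*(Y + 5) = -6*(5 + Y) = -30 - 6*Y)
v(d) = -12
p(W, K) = -36 - (-30 + K)/(47 + W) (p(W, K) = -((K + (-30 - 6*0))/(W + 47) + 36) = -((K + (-30 + 0))/(47 + W) + 36) = -((K - 30)/(47 + W) + 36) = -((-30 + K)/(47 + W) + 36) = -(36 + (-30 + K)/(47 + W)) = -36 - (-30 + K)/(47 + W))
p(-66, 22) - v(157) = (-1662 - 1*22 - 36*(-66))/(47 - 66) - 1*(-12) = (-1662 - 22 + 2376)/(-19) + 12 = -1/19*692 + 12 = -692/19 + 12 = -464/19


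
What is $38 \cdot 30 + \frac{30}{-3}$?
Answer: $1130$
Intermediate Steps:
$38 \cdot 30 + \frac{30}{-3} = 1140 + 30 \left(- \frac{1}{3}\right) = 1140 - 10 = 1130$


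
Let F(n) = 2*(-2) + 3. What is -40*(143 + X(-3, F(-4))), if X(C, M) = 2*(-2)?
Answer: -5560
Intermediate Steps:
F(n) = -1 (F(n) = -4 + 3 = -1)
X(C, M) = -4
-40*(143 + X(-3, F(-4))) = -40*(143 - 4) = -40*139 = -5560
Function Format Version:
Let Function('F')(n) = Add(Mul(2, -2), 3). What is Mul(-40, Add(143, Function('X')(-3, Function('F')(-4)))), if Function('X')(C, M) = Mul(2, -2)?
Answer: -5560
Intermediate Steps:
Function('F')(n) = -1 (Function('F')(n) = Add(-4, 3) = -1)
Function('X')(C, M) = -4
Mul(-40, Add(143, Function('X')(-3, Function('F')(-4)))) = Mul(-40, Add(143, -4)) = Mul(-40, 139) = -5560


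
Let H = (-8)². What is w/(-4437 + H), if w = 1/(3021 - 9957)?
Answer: 1/30331128 ≈ 3.2969e-8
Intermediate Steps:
H = 64
w = -1/6936 (w = 1/(-6936) = -1/6936 ≈ -0.00014418)
w/(-4437 + H) = -1/(6936*(-4437 + 64)) = -1/6936/(-4373) = -1/6936*(-1/4373) = 1/30331128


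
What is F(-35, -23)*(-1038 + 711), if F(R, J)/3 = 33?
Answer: -32373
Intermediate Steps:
F(R, J) = 99 (F(R, J) = 3*33 = 99)
F(-35, -23)*(-1038 + 711) = 99*(-1038 + 711) = 99*(-327) = -32373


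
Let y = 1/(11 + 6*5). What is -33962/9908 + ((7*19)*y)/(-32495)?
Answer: -22624360277/6600189430 ≈ -3.4278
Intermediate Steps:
y = 1/41 (y = 1/(11 + 30) = 1/41 ≈ 0.024390)
-33962/9908 + ((7*19)*y)/(-32495) = -33962/9908 + ((7*19)*(1/41))/(-32495) = -33962*1/9908 + (133*(1/41))*(-1/32495) = -16981/4954 + (133/41)*(-1/32495) = -16981/4954 - 133/1332295 = -22624360277/6600189430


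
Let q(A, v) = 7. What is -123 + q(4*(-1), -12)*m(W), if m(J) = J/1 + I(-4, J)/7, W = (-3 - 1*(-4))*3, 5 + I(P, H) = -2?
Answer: -109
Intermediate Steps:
I(P, H) = -7 (I(P, H) = -5 - 2 = -7)
W = 3 (W = (-3 + 4)*3 = 1*3 = 3)
m(J) = -1 + J (m(J) = J/1 - 7/7 = J*1 - 7*1/7 = J - 1 = -1 + J)
-123 + q(4*(-1), -12)*m(W) = -123 + 7*(-1 + 3) = -123 + 7*2 = -123 + 14 = -109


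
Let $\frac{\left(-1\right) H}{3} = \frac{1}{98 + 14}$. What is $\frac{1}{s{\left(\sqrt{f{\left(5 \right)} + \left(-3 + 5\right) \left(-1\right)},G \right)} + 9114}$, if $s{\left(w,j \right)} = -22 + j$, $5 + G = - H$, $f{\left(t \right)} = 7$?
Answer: $\frac{112}{1017747} \approx 0.00011005$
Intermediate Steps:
$H = - \frac{3}{112}$ ($H = - \frac{3}{98 + 14} = - \frac{3}{112} \approx -0.026786$)
$G = - \frac{557}{112}$ ($G = -5 - - \frac{3}{112} = -5 + \frac{3}{112} = - \frac{557}{112} \approx -4.9732$)
$\frac{1}{s{\left(\sqrt{f{\left(5 \right)} + \left(-3 + 5\right) \left(-1\right)},G \right)} + 9114} = \frac{1}{\left(-22 - \frac{557}{112}\right) + 9114} = \frac{1}{- \frac{3021}{112} + 9114} = \frac{1}{\frac{1017747}{112}} = \frac{112}{1017747}$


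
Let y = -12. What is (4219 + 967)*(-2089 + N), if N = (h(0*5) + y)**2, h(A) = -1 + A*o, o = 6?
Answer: -9957120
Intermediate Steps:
h(A) = -1 + 6*A (h(A) = -1 + A*6 = -1 + 6*A)
N = 169 (N = ((-1 + 6*(0*5)) - 12)**2 = ((-1 + 6*0) - 12)**2 = ((-1 + 0) - 12)**2 = (-1 - 12)**2 = (-13)**2 = 169)
(4219 + 967)*(-2089 + N) = (4219 + 967)*(-2089 + 169) = 5186*(-1920) = -9957120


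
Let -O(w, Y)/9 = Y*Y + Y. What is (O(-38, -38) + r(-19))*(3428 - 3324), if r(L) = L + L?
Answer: -1319968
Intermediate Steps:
r(L) = 2*L
O(w, Y) = -9*Y - 9*Y² (O(w, Y) = -9*(Y*Y + Y) = -9*(Y² + Y) = -9*(Y + Y²) = -9*Y - 9*Y²)
(O(-38, -38) + r(-19))*(3428 - 3324) = (-9*(-38)*(1 - 38) + 2*(-19))*(3428 - 3324) = (-9*(-38)*(-37) - 38)*104 = (-12654 - 38)*104 = -12692*104 = -1319968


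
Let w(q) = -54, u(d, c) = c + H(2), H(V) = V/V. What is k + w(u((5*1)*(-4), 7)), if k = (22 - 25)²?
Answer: -45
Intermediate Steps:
H(V) = 1
u(d, c) = 1 + c (u(d, c) = c + 1 = 1 + c)
k = 9 (k = (-3)² = 9)
k + w(u((5*1)*(-4), 7)) = 9 - 54 = -45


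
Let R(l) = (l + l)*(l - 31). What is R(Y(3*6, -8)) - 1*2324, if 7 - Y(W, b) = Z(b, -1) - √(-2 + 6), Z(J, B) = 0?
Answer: -2720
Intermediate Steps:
Y(W, b) = 9 (Y(W, b) = 7 - (0 - √(-2 + 6)) = 7 - (0 - √4) = 7 - (0 - 1*2) = 7 - (0 - 2) = 7 - 1*(-2) = 7 + 2 = 9)
R(l) = 2*l*(-31 + l) (R(l) = (2*l)*(-31 + l) = 2*l*(-31 + l))
R(Y(3*6, -8)) - 1*2324 = 2*9*(-31 + 9) - 1*2324 = 2*9*(-22) - 2324 = -396 - 2324 = -2720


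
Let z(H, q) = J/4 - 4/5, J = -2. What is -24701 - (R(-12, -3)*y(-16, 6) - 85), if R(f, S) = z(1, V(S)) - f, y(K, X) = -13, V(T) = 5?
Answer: -244769/10 ≈ -24477.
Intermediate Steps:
z(H, q) = -13/10 (z(H, q) = -2/4 - 4/5 = -2*¼ - 4*⅕ = -½ - ⅘ = -13/10)
R(f, S) = -13/10 - f
-24701 - (R(-12, -3)*y(-16, 6) - 85) = -24701 - ((-13/10 - 1*(-12))*(-13) - 85) = -24701 - ((-13/10 + 12)*(-13) - 85) = -24701 - ((107/10)*(-13) - 85) = -24701 - (-1391/10 - 85) = -24701 - 1*(-2241/10) = -24701 + 2241/10 = -244769/10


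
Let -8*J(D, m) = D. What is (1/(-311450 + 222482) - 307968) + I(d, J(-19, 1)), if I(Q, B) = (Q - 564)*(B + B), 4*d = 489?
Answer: -55171959383/177936 ≈ -3.1007e+5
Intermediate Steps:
d = 489/4 (d = (¼)*489 = 489/4 ≈ 122.25)
J(D, m) = -D/8
I(Q, B) = 2*B*(-564 + Q) (I(Q, B) = (-564 + Q)*(2*B) = 2*B*(-564 + Q))
(1/(-311450 + 222482) - 307968) + I(d, J(-19, 1)) = (1/(-311450 + 222482) - 307968) + 2*(-⅛*(-19))*(-564 + 489/4) = (1/(-88968) - 307968) + 2*(19/8)*(-1767/4) = (-1/88968 - 307968) - 33573/16 = -27399297025/88968 - 33573/16 = -55171959383/177936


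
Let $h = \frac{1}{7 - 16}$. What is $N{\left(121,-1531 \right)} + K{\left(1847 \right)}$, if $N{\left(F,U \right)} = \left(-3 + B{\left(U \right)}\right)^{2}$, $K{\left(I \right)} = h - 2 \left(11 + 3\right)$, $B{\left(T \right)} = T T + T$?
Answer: $\frac{49382678252708}{9} \approx 5.487 \cdot 10^{12}$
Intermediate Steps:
$h = - \frac{1}{9}$ ($h = \frac{1}{-9} = - \frac{1}{9} \approx -0.11111$)
$B{\left(T \right)} = T + T^{2}$ ($B{\left(T \right)} = T^{2} + T = T + T^{2}$)
$K{\left(I \right)} = - \frac{253}{9}$ ($K{\left(I \right)} = - \frac{1}{9} - 2 \left(11 + 3\right) = - \frac{1}{9} - 28 = - \frac{253}{9}$)
$N{\left(F,U \right)} = \left(-3 + U \left(1 + U\right)\right)^{2}$
$N{\left(121,-1531 \right)} + K{\left(1847 \right)} = \left(-3 - 1531 \left(1 - 1531\right)\right)^{2} - \frac{253}{9} = \left(-3 - -2342430\right)^{2} - \frac{253}{9} = \left(-3 + 2342430\right)^{2} - \frac{253}{9} = 2342427^{2} - \frac{253}{9} = 5486964250329 - \frac{253}{9} = \frac{49382678252708}{9}$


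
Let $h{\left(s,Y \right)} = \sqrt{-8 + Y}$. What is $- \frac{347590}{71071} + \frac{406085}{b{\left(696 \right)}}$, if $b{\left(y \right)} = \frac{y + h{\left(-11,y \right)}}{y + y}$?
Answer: $\frac{249653244573550}{306955649} - \frac{141317580 \sqrt{43}}{30233} \approx 7.8267 \cdot 10^{5}$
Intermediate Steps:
$b{\left(y \right)} = \frac{y + \sqrt{-8 + y}}{2 y}$ ($b{\left(y \right)} = \frac{y + \sqrt{-8 + y}}{y + y} = \frac{y + \sqrt{-8 + y}}{2 y}$)
$- \frac{347590}{71071} + \frac{406085}{b{\left(696 \right)}} = - \frac{347590}{71071} + \frac{406085}{\frac{1}{2} \cdot \frac{1}{696} \left(696 + \sqrt{-8 + 696}\right)} = \left(-347590\right) \frac{1}{71071} + \frac{406085}{\frac{1}{2} \cdot \frac{1}{696} \left(696 + \sqrt{688}\right)} = - \frac{347590}{71071} + \frac{406085}{\frac{1}{2} \cdot \frac{1}{696} \left(696 + 4 \sqrt{43}\right)} = - \frac{347590}{71071} + \frac{406085}{\frac{1}{2} + \frac{\sqrt{43}}{348}}$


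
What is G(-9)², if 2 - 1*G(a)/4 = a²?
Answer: 99856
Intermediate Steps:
G(a) = 8 - 4*a²
G(-9)² = (8 - 4*(-9)²)² = (8 - 4*81)² = (8 - 324)² = (-316)² = 99856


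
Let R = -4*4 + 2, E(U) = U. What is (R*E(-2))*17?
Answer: 476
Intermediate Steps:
R = -14 (R = -16 + 2 = -14)
(R*E(-2))*17 = -14*(-2)*17 = 28*17 = 476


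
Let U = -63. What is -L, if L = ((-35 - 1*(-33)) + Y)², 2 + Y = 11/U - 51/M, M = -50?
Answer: -98743969/9922500 ≈ -9.9515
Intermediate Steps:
Y = -3637/3150 (Y = -2 + (11/(-63) - 51/(-50)) = -2 + (11*(-1/63) - 51*(-1/50)) = -2 + (-11/63 + 51/50) = -2 + 2663/3150 = -3637/3150 ≈ -1.1546)
L = 98743969/9922500 (L = ((-35 - 1*(-33)) - 3637/3150)² = ((-35 + 33) - 3637/3150)² = (-2 - 3637/3150)² = (-9937/3150)² = 98743969/9922500 ≈ 9.9515)
-L = -1*98743969/9922500 = -98743969/9922500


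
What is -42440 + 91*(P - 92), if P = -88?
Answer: -58820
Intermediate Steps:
-42440 + 91*(P - 92) = -42440 + 91*(-88 - 92) = -42440 + 91*(-180) = -42440 - 16380 = -58820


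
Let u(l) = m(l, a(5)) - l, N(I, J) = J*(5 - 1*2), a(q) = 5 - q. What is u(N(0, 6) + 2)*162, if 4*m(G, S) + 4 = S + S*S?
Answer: -3402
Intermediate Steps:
N(I, J) = 3*J (N(I, J) = J*(5 - 2) = J*3 = 3*J)
m(G, S) = -1 + S/4 + S**2/4 (m(G, S) = -1 + (S + S*S)/4 = -1 + (S + S**2)/4 = -1 + (S/4 + S**2/4) = -1 + S/4 + S**2/4)
u(l) = -1 - l (u(l) = (-1 + (5 - 1*5)/4 + (5 - 1*5)**2/4) - l = (-1 + (5 - 5)/4 + (5 - 5)**2/4) - l = (-1 + (1/4)*0 + (1/4)*0**2) - l = (-1 + 0 + (1/4)*0) - l = (-1 + 0 + 0) - l = -1 - l)
u(N(0, 6) + 2)*162 = (-1 - (3*6 + 2))*162 = (-1 - (18 + 2))*162 = (-1 - 1*20)*162 = (-1 - 20)*162 = -21*162 = -3402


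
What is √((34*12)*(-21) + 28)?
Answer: 2*I*√2135 ≈ 92.412*I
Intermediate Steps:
√((34*12)*(-21) + 28) = √(408*(-21) + 28) = √(-8568 + 28) = √(-8540) = 2*I*√2135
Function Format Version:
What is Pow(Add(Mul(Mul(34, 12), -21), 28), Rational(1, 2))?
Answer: Mul(2, I, Pow(2135, Rational(1, 2))) ≈ Mul(92.412, I)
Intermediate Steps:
Pow(Add(Mul(Mul(34, 12), -21), 28), Rational(1, 2)) = Pow(Add(Mul(408, -21), 28), Rational(1, 2)) = Pow(Add(-8568, 28), Rational(1, 2)) = Pow(-8540, Rational(1, 2)) = Mul(2, I, Pow(2135, Rational(1, 2)))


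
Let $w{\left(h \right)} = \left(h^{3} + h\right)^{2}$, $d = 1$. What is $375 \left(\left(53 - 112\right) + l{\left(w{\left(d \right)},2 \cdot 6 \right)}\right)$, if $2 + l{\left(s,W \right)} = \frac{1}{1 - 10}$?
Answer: $- \frac{68750}{3} \approx -22917.0$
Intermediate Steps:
$w{\left(h \right)} = \left(h + h^{3}\right)^{2}$
$l{\left(s,W \right)} = - \frac{19}{9}$ ($l{\left(s,W \right)} = -2 + \frac{1}{1 - 10} = -2 + \frac{1}{-9} = -2 - \frac{1}{9} = - \frac{19}{9}$)
$375 \left(\left(53 - 112\right) + l{\left(w{\left(d \right)},2 \cdot 6 \right)}\right) = 375 \left(\left(53 - 112\right) - \frac{19}{9}\right) = 375 \left(-59 - \frac{19}{9}\right) = 375 \left(- \frac{550}{9}\right) = - \frac{68750}{3}$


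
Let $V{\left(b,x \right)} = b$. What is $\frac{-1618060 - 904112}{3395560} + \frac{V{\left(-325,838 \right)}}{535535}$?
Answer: $- \frac{106107923}{142734790} \approx -0.74339$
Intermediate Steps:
$\frac{-1618060 - 904112}{3395560} + \frac{V{\left(-325,838 \right)}}{535535} = \frac{-1618060 - 904112}{3395560} - \frac{325}{535535} = \left(-1618060 - 904112\right) \frac{1}{3395560} - \frac{5}{8239} = \left(-2522172\right) \frac{1}{3395560} - \frac{5}{8239} = - \frac{630543}{848890} - \frac{5}{8239} = - \frac{106107923}{142734790}$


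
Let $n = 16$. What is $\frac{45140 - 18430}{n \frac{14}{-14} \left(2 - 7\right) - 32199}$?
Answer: $- \frac{26710}{32119} \approx -0.8316$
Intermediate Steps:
$\frac{45140 - 18430}{n \frac{14}{-14} \left(2 - 7\right) - 32199} = \frac{45140 - 18430}{16 \frac{14}{-14} \left(2 - 7\right) - 32199} = \frac{26710}{16 \cdot 14 \left(- \frac{1}{14}\right) \left(2 - 7\right) - 32199} = \frac{26710}{16 \left(-1\right) \left(-5\right) - 32199} = \frac{26710}{\left(-16\right) \left(-5\right) - 32199} = \frac{26710}{80 - 32199} = \frac{26710}{-32119} = 26710 \left(- \frac{1}{32119}\right) = - \frac{26710}{32119}$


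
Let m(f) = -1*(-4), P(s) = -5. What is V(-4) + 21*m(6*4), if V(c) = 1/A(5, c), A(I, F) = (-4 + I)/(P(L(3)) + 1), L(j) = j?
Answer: 80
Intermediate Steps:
A(I, F) = 1 - I/4 (A(I, F) = (-4 + I)/(-5 + 1) = (-4 + I)/(-4) = (-4 + I)*(-¼) = 1 - I/4)
m(f) = 4
V(c) = -4 (V(c) = 1/(1 - ¼*5) = 1/(1 - 5/4) = 1/(-¼) = -4)
V(-4) + 21*m(6*4) = -4 + 21*4 = -4 + 84 = 80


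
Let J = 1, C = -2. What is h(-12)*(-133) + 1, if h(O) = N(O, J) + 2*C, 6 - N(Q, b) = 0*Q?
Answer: -265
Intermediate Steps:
N(Q, b) = 6 (N(Q, b) = 6 - 0*Q = 6 - 1*0 = 6 + 0 = 6)
h(O) = 2 (h(O) = 6 + 2*(-2) = 6 - 4 = 2)
h(-12)*(-133) + 1 = 2*(-133) + 1 = -266 + 1 = -265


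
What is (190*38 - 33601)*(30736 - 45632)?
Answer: 392971376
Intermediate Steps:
(190*38 - 33601)*(30736 - 45632) = (7220 - 33601)*(-14896) = -26381*(-14896) = 392971376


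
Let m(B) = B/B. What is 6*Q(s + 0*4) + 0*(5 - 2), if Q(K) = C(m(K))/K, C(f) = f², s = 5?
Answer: 6/5 ≈ 1.2000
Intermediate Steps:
m(B) = 1
Q(K) = 1/K (Q(K) = 1²/K = 1/K)
6*Q(s + 0*4) + 0*(5 - 2) = 6/(5 + 0*4) + 0*(5 - 2) = 6/(5 + 0) + 0*3 = 6/5 + 0 = 6/5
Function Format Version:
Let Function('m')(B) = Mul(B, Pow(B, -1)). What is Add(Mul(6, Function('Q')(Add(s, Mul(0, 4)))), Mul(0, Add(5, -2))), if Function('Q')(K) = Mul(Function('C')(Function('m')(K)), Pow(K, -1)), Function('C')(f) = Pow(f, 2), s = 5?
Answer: Rational(6, 5) ≈ 1.2000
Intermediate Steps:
Function('m')(B) = 1
Function('Q')(K) = Pow(K, -1) (Function('Q')(K) = Mul(Pow(1, 2), Pow(K, -1)) = Mul(1, Pow(K, -1)) = Pow(K, -1))
Add(Mul(6, Function('Q')(Add(s, Mul(0, 4)))), Mul(0, Add(5, -2))) = Add(Mul(6, Pow(Add(5, Mul(0, 4)), -1)), Mul(0, Add(5, -2))) = Add(Mul(6, Pow(Add(5, 0), -1)), Mul(0, 3)) = Add(Mul(6, Pow(5, -1)), 0) = Add(Mul(6, Rational(1, 5)), 0) = Add(Rational(6, 5), 0) = Rational(6, 5)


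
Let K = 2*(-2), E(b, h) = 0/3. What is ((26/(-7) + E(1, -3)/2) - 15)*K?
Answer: 524/7 ≈ 74.857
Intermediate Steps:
E(b, h) = 0 (E(b, h) = 0*(1/3) = 0)
K = -4
((26/(-7) + E(1, -3)/2) - 15)*K = ((26/(-7) + 0/2) - 15)*(-4) = ((26*(-1/7) + 0*(1/2)) - 15)*(-4) = ((-26/7 + 0) - 15)*(-4) = (-26/7 - 15)*(-4) = -131/7*(-4) = 524/7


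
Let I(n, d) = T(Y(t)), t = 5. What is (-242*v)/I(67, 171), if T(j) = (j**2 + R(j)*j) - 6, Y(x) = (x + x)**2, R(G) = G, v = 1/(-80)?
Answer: 121/799760 ≈ 0.00015130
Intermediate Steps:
v = -1/80 ≈ -0.012500
Y(x) = 4*x**2 (Y(x) = (2*x)**2 = 4*x**2)
T(j) = -6 + 2*j**2 (T(j) = (j**2 + j*j) - 6 = (j**2 + j**2) - 6 = 2*j**2 - 6 = -6 + 2*j**2)
I(n, d) = 19994 (I(n, d) = -6 + 2*(4*5**2)**2 = -6 + 2*(4*25)**2 = -6 + 2*100**2 = -6 + 2*10000 = -6 + 20000 = 19994)
(-242*v)/I(67, 171) = -242*(-1/80)/19994 = (121/40)*(1/19994) = 121/799760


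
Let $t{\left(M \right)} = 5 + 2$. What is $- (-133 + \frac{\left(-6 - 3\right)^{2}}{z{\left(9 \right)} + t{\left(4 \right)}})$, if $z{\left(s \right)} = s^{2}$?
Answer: $\frac{11623}{88} \approx 132.08$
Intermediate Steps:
$t{\left(M \right)} = 7$
$- (-133 + \frac{\left(-6 - 3\right)^{2}}{z{\left(9 \right)} + t{\left(4 \right)}}) = - (-133 + \frac{\left(-6 - 3\right)^{2}}{9^{2} + 7}) = - (-133 + \frac{\left(-9\right)^{2}}{81 + 7}) = - (-133 + \frac{1}{88} \cdot 81) = - (-133 + \frac{81}{88}) = \left(-1\right) \left(- \frac{11623}{88}\right) = \frac{11623}{88}$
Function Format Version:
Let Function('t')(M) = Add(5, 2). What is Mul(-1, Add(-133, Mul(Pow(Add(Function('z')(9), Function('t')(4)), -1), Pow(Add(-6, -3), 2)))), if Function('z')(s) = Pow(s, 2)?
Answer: Rational(11623, 88) ≈ 132.08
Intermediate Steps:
Function('t')(M) = 7
Mul(-1, Add(-133, Mul(Pow(Add(Function('z')(9), Function('t')(4)), -1), Pow(Add(-6, -3), 2)))) = Mul(-1, Add(-133, Mul(Pow(Add(Pow(9, 2), 7), -1), Pow(Add(-6, -3), 2)))) = Mul(-1, Add(-133, Mul(Pow(Add(81, 7), -1), Pow(-9, 2)))) = Mul(-1, Add(-133, Mul(Pow(88, -1), 81))) = Mul(-1, Add(-133, Mul(Rational(1, 88), 81))) = Mul(-1, Add(-133, Rational(81, 88))) = Mul(-1, Rational(-11623, 88)) = Rational(11623, 88)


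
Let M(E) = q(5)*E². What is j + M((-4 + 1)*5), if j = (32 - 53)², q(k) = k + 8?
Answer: 3366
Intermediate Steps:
q(k) = 8 + k
M(E) = 13*E² (M(E) = (8 + 5)*E² = 13*E²)
j = 441 (j = (-21)² = 441)
j + M((-4 + 1)*5) = 441 + 13*((-4 + 1)*5)² = 441 + 13*(-3*5)² = 441 + 13*(-15)² = 441 + 13*225 = 441 + 2925 = 3366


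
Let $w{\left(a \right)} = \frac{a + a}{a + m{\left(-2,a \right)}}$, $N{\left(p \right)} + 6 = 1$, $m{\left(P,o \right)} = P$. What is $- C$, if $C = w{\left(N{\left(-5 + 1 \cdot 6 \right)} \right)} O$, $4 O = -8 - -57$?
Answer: $- \frac{35}{2} \approx -17.5$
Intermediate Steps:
$N{\left(p \right)} = -5$ ($N{\left(p \right)} = -6 + 1 = -5$)
$O = \frac{49}{4}$ ($O = \frac{-8 - -57}{4} = \frac{-8 + 57}{4} = \frac{1}{4} \cdot 49 = \frac{49}{4} \approx 12.25$)
$w{\left(a \right)} = \frac{2 a}{-2 + a}$ ($w{\left(a \right)} = \frac{a + a}{a - 2} = \frac{2 a}{-2 + a}$)
$C = \frac{35}{2}$ ($C = 2 \left(-5\right) \frac{1}{-2 - 5} \cdot \frac{49}{4} = 2 \left(-5\right) \frac{1}{-7} \cdot \frac{49}{4} = 2 \left(-5\right) \left(- \frac{1}{7}\right) \frac{49}{4} = \frac{10}{7} \cdot \frac{49}{4} = \frac{35}{2} \approx 17.5$)
$- C = \left(-1\right) \frac{35}{2} = - \frac{35}{2}$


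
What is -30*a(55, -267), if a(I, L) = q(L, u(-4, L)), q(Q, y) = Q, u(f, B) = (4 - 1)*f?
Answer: 8010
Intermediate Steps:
u(f, B) = 3*f
a(I, L) = L
-30*a(55, -267) = -30*(-267) = 8010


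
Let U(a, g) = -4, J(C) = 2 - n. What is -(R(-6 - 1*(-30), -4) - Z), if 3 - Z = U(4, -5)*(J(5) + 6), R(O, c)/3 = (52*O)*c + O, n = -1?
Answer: 14943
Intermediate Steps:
J(C) = 3 (J(C) = 2 - 1*(-1) = 2 + 1 = 3)
R(O, c) = 3*O + 156*O*c (R(O, c) = 3*((52*O)*c + O) = 3*(52*O*c + O) = 3*(O + 52*O*c) = 3*O + 156*O*c)
Z = 39 (Z = 3 - (-4)*(3 + 6) = 3 - (-4)*9 = 3 - 1*(-36) = 3 + 36 = 39)
-(R(-6 - 1*(-30), -4) - Z) = -(3*(-6 - 1*(-30))*(1 + 52*(-4)) - 1*39) = -(3*(-6 + 30)*(1 - 208) - 39) = -(3*24*(-207) - 39) = -(-14904 - 39) = -1*(-14943) = 14943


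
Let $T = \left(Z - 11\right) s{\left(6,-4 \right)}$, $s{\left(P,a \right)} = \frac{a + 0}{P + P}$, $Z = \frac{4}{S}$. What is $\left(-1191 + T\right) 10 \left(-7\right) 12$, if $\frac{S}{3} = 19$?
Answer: $\frac{56850640}{57} \approx 9.9738 \cdot 10^{5}$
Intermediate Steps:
$S = 57$ ($S = 3 \cdot 19 = 57$)
$Z = \frac{4}{57} \approx 0.070175$
$s{\left(P,a \right)} = \frac{a}{2 P}$
$T = \frac{623}{171}$ ($T = \left(\frac{4}{57} - 11\right) \frac{1}{2} \left(-4\right) \frac{1}{6} = - \frac{623 \cdot \frac{1}{2} \left(-4\right) \frac{1}{6}}{57} = \left(- \frac{623}{57}\right) \left(- \frac{1}{3}\right) = \frac{623}{171} \approx 3.6433$)
$\left(-1191 + T\right) 10 \left(-7\right) 12 = \left(-1191 + \frac{623}{171}\right) 10 \left(-7\right) 12 = - \frac{203038 \left(\left(-70\right) 12\right)}{171} = \left(- \frac{203038}{171}\right) \left(-840\right) = \frac{56850640}{57}$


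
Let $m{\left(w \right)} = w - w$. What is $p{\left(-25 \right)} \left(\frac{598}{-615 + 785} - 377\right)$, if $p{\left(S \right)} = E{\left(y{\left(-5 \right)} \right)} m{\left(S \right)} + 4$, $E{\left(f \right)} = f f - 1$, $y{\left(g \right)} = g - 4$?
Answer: $- \frac{126984}{85} \approx -1493.9$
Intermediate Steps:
$m{\left(w \right)} = 0$
$y{\left(g \right)} = -4 + g$
$E{\left(f \right)} = -1 + f^{2}$ ($E{\left(f \right)} = f^{2} - 1 = -1 + f^{2}$)
$p{\left(S \right)} = 4$ ($p{\left(S \right)} = \left(-1 + \left(-4 - 5\right)^{2}\right) 0 + 4 = \left(-1 + \left(-9\right)^{2}\right) 0 + 4 = \left(-1 + 81\right) 0 + 4 = 80 \cdot 0 + 4 = 0 + 4 = 4$)
$p{\left(-25 \right)} \left(\frac{598}{-615 + 785} - 377\right) = 4 \left(\frac{598}{-615 + 785} - 377\right) = 4 \left(\frac{598}{170} - 377\right) = 4 \left(598 \cdot \frac{1}{170} - 377\right) = 4 \left(\frac{299}{85} - 377\right) = 4 \left(- \frac{31746}{85}\right) = - \frac{126984}{85}$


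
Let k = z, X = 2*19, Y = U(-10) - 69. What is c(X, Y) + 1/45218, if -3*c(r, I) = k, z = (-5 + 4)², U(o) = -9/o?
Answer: -45215/135654 ≈ -0.33331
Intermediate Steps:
z = 1 (z = (-1)² = 1)
Y = -681/10 (Y = -9/(-10) - 69 = -9*(-⅒) - 69 = 9/10 - 69 = -681/10 ≈ -68.100)
X = 38
k = 1
c(r, I) = -⅓ (c(r, I) = -⅓*1 = -⅓)
c(X, Y) + 1/45218 = -⅓ + 1/45218 = -45215/135654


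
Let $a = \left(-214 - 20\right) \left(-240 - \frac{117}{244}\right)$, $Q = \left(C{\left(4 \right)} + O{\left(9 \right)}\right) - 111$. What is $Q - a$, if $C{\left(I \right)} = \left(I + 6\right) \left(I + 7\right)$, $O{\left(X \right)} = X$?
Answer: $- \frac{6864233}{122} \approx -56264.0$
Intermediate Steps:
$C{\left(I \right)} = \left(6 + I\right) \left(7 + I\right)$
$Q = 8$ ($Q = \left(\left(42 + 4^{2} + 13 \cdot 4\right) + 9\right) - 111 = \left(\left(42 + 16 + 52\right) + 9\right) - 111 = \left(110 + 9\right) - 111 = 119 - 111 = 8$)
$a = \frac{6865209}{122}$ ($a = - 234 \left(-240 - \frac{117}{244}\right) = \left(-234\right) \left(- \frac{58677}{244}\right) = \frac{6865209}{122} \approx 56272.0$)
$Q - a = 8 - \frac{6865209}{122} = - \frac{6864233}{122}$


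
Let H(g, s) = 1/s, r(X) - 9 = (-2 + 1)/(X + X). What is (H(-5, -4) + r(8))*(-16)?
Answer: -139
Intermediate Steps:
r(X) = 9 - 1/(2*X) (r(X) = 9 + (-2 + 1)/(X + X) = 9 - 1/(2*X))
(H(-5, -4) + r(8))*(-16) = (1/(-4) + (9 - ½/8))*(-16) = (-¼ + (9 - ½*⅛))*(-16) = (-¼ + (9 - 1/16))*(-16) = (-¼ + 143/16)*(-16) = (139/16)*(-16) = -139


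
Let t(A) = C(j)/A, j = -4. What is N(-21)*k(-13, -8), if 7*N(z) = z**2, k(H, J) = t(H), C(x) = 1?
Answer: -63/13 ≈ -4.8462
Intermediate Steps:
t(A) = 1/A
k(H, J) = 1/H
N(z) = z**2/7
N(-21)*k(-13, -8) = ((1/7)*(-21)**2)/(-13) = ((1/7)*441)*(-1/13) = 63*(-1/13) = -63/13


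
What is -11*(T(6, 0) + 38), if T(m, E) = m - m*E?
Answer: -484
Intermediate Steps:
T(m, E) = m - E*m
-11*(T(6, 0) + 38) = -11*(6*(1 - 1*0) + 38) = -11*(6*(1 + 0) + 38) = -11*(6*1 + 38) = -11*(6 + 38) = -11*44 = -484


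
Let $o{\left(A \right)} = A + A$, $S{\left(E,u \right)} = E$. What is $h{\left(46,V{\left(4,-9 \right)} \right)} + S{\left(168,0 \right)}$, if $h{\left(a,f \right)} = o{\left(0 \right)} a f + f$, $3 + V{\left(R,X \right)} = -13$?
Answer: $152$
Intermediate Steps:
$V{\left(R,X \right)} = -16$ ($V{\left(R,X \right)} = -3 - 13 = -16$)
$o{\left(A \right)} = 2 A$
$h{\left(a,f \right)} = f$ ($h{\left(a,f \right)} = 2 \cdot 0 a f + f = 0 a f + f = 0 f + f = 0 + f = f$)
$h{\left(46,V{\left(4,-9 \right)} \right)} + S{\left(168,0 \right)} = -16 + 168 = 152$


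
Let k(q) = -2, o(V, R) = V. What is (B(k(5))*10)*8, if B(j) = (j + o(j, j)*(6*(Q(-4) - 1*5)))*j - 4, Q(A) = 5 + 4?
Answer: 7680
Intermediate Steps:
Q(A) = 9
B(j) = -4 + 25*j² (B(j) = (j + j*(6*(9 - 1*5)))*j - 4 = (j + j*(6*(9 - 5)))*j - 4 = (j + j*(6*4))*j - 4 = (j + j*24)*j - 4 = (j + 24*j)*j - 4 = (25*j)*j - 4 = 25*j² - 4 = -4 + 25*j²)
(B(k(5))*10)*8 = ((-4 + 25*(-2)²)*10)*8 = ((-4 + 25*4)*10)*8 = ((-4 + 100)*10)*8 = (96*10)*8 = 960*8 = 7680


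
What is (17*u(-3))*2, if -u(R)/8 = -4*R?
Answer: -3264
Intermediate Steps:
u(R) = 32*R (u(R) = -(-32)*R = 32*R)
(17*u(-3))*2 = (17*(32*(-3)))*2 = (17*(-96))*2 = -1632*2 = -3264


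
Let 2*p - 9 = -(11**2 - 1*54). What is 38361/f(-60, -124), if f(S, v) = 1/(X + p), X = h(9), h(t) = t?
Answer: -767220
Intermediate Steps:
X = 9
p = -29 (p = 9/2 + (-(11**2 - 1*54))/2 = 9/2 + (-(121 - 54))/2 = 9/2 + (-1*67)/2 = 9/2 + (1/2)*(-67) = 9/2 - 67/2 = -29)
f(S, v) = -1/20 (f(S, v) = 1/(9 - 29) = 1/(-20) = -1/20)
38361/f(-60, -124) = 38361/(-1/20) = 38361*(-20) = -767220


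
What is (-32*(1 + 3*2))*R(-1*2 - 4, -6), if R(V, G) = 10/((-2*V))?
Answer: -560/3 ≈ -186.67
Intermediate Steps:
R(V, G) = -5/V (R(V, G) = 10*(-1/(2*V)) = -5/V)
(-32*(1 + 3*2))*R(-1*2 - 4, -6) = (-32*(1 + 3*2))*(-5/(-1*2 - 4)) = (-32*(1 + 6))*(-5/(-2 - 4)) = (-32*7)*(-5/(-6)) = -(-1120)*(-1)/6 = -224*⅚ = -560/3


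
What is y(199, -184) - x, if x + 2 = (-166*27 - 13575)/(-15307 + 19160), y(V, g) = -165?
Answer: -609982/3853 ≈ -158.31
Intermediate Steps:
x = -25763/3853 (x = -2 + (-166*27 - 13575)/(-15307 + 19160) = -2 + (-4482 - 13575)/3853 = -2 - 18057*1/3853 = -2 - 18057/3853 = -25763/3853 ≈ -6.6865)
y(199, -184) - x = -165 - 1*(-25763/3853) = -165 + 25763/3853 = -609982/3853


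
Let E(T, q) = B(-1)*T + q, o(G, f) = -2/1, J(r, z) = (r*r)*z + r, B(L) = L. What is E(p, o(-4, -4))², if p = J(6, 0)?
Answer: 64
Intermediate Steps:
J(r, z) = r + z*r² (J(r, z) = r²*z + r = z*r² + r = r + z*r²)
o(G, f) = -2 (o(G, f) = -2*1 = -2)
p = 6 (p = 6*(1 + 6*0) = 6*(1 + 0) = 6*1 = 6)
E(T, q) = q - T (E(T, q) = -T + q = q - T)
E(p, o(-4, -4))² = (-2 - 1*6)² = (-2 - 6)² = (-8)² = 64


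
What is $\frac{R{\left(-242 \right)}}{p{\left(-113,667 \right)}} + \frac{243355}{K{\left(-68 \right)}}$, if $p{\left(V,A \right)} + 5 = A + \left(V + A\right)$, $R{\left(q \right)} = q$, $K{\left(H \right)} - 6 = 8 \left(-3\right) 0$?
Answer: $\frac{73979557}{1824} \approx 40559.0$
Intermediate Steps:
$K{\left(H \right)} = 6$ ($K{\left(H \right)} = 6 + 8 \left(-3\right) 0 = 6 - 0 = 6 + 0 = 6$)
$p{\left(V,A \right)} = -5 + V + 2 A$ ($p{\left(V,A \right)} = -5 + \left(A + \left(V + A\right)\right) = -5 + \left(A + \left(A + V\right)\right) = -5 + \left(V + 2 A\right) = -5 + V + 2 A$)
$\frac{R{\left(-242 \right)}}{p{\left(-113,667 \right)}} + \frac{243355}{K{\left(-68 \right)}} = - \frac{242}{-5 - 113 + 2 \cdot 667} + \frac{243355}{6} = - \frac{242}{-5 - 113 + 1334} + 243355 \cdot \frac{1}{6} = - \frac{242}{1216} + \frac{243355}{6} = \left(-242\right) \frac{1}{1216} + \frac{243355}{6} = - \frac{121}{608} + \frac{243355}{6} = \frac{73979557}{1824}$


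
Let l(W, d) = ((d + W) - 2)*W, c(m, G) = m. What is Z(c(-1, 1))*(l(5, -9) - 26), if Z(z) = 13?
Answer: -728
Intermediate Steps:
l(W, d) = W*(-2 + W + d) (l(W, d) = ((W + d) - 2)*W = (-2 + W + d)*W = W*(-2 + W + d))
Z(c(-1, 1))*(l(5, -9) - 26) = 13*(5*(-2 + 5 - 9) - 26) = 13*(5*(-6) - 26) = 13*(-30 - 26) = 13*(-56) = -728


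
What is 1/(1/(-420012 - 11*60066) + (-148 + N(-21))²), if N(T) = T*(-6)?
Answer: 1080738/523077191 ≈ 0.0020661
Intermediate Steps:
N(T) = -6*T
1/(1/(-420012 - 11*60066) + (-148 + N(-21))²) = 1/(1/(-420012 - 11*60066) + (-148 - 6*(-21))²) = 1/(1/(-420012 - 660726) + (-148 + 126)²) = 1/(1/(-1080738) + (-22)²) = 1/(-1/1080738 + 484) = 1/(523077191/1080738) = 1080738/523077191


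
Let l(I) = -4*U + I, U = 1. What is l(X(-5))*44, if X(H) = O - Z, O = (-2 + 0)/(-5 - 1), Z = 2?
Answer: -748/3 ≈ -249.33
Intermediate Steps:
O = ⅓ (O = -2/(-6) = -2*(-⅙) = ⅓ ≈ 0.33333)
X(H) = -5/3 (X(H) = ⅓ - 1*2 = ⅓ - 2 = -5/3)
l(I) = -4 + I (l(I) = -4*1 + I = -4 + I)
l(X(-5))*44 = (-4 - 5/3)*44 = -17/3*44 = -748/3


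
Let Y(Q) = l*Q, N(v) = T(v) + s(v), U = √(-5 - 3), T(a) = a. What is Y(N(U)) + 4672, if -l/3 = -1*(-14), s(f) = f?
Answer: 4672 - 168*I*√2 ≈ 4672.0 - 237.59*I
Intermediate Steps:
l = -42 (l = -(-3)*(-14) = -3*14 = -42)
U = 2*I*√2 (U = √(-8) = 2*I*√2 ≈ 2.8284*I)
N(v) = 2*v (N(v) = v + v = 2*v)
Y(Q) = -42*Q
Y(N(U)) + 4672 = -84*2*I*√2 + 4672 = -168*I*√2 + 4672 = 4672 - 168*I*√2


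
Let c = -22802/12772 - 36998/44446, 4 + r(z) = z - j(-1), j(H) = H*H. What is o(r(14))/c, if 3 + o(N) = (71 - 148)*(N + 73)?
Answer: 896483864726/371499037 ≈ 2413.2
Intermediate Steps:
j(H) = H²
r(z) = -5 + z (r(z) = -4 + (z - 1*(-1)²) = -4 + (z - 1*1) = -4 + (z - 1) = -4 + (-1 + z) = -5 + z)
o(N) = -5624 - 77*N (o(N) = -3 + (71 - 148)*(N + 73) = -3 - 77*(73 + N) = -3 + (-5621 - 77*N) = -5624 - 77*N)
c = -371499037/141916078 (c = -22802*1/12772 - 36998*1/44446 = -11401/6386 - 18499/22223 = -371499037/141916078 ≈ -2.6177)
o(r(14))/c = (-5624 - 77*(-5 + 14))/(-371499037/141916078) = (-5624 - 77*9)*(-141916078/371499037) = (-5624 - 693)*(-141916078/371499037) = -6317*(-141916078/371499037) = 896483864726/371499037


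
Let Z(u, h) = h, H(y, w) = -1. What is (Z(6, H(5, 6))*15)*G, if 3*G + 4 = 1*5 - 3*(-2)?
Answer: -35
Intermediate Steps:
G = 7/3 (G = -4/3 + (1*5 - 3*(-2))/3 = -4/3 + (5 + 6)/3 = -4/3 + (⅓)*11 = -4/3 + 11/3 = 7/3 ≈ 2.3333)
(Z(6, H(5, 6))*15)*G = -1*15*(7/3) = -15*7/3 = -35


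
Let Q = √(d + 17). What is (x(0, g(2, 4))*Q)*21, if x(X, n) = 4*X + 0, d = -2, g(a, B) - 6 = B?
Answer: 0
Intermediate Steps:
g(a, B) = 6 + B
x(X, n) = 4*X
Q = √15 (Q = √(-2 + 17) = √15 ≈ 3.8730)
(x(0, g(2, 4))*Q)*21 = ((4*0)*√15)*21 = (0*√15)*21 = 0*21 = 0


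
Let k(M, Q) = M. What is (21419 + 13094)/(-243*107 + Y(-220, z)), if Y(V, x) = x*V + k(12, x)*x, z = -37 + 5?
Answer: -34513/19345 ≈ -1.7841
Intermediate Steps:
z = -32
Y(V, x) = 12*x + V*x (Y(V, x) = x*V + 12*x = V*x + 12*x = 12*x + V*x)
(21419 + 13094)/(-243*107 + Y(-220, z)) = (21419 + 13094)/(-243*107 - 32*(12 - 220)) = 34513/(-26001 - 32*(-208)) = 34513/(-26001 + 6656) = 34513/(-19345) = 34513*(-1/19345) = -34513/19345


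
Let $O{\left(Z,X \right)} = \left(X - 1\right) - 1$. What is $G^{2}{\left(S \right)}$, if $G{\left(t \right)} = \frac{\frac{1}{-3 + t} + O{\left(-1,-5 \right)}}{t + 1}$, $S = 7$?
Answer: $\frac{729}{1024} \approx 0.71191$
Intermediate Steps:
$O{\left(Z,X \right)} = -2 + X$ ($O{\left(Z,X \right)} = \left(-1 + X\right) - 1 = -2 + X$)
$G{\left(t \right)} = \frac{-7 + \frac{1}{-3 + t}}{1 + t}$ ($G{\left(t \right)} = \frac{\frac{1}{-3 + t} - 7}{t + 1} = \frac{\frac{1}{-3 + t} - 7}{1 + t} = \frac{-7 + \frac{1}{-3 + t}}{1 + t}$)
$G^{2}{\left(S \right)} = \left(\frac{-22 + 7 \cdot 7}{3 - 7^{2} + 2 \cdot 7}\right)^{2} = \left(\frac{-22 + 49}{3 - 49 + 14}\right)^{2} = \left(\frac{1}{3 - 49 + 14} \cdot 27\right)^{2} = \left(\frac{1}{-32} \cdot 27\right)^{2} = \left(\left(- \frac{1}{32}\right) 27\right)^{2} = \left(- \frac{27}{32}\right)^{2} = \frac{729}{1024}$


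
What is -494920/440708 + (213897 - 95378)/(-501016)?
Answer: -75048777543/55200439832 ≈ -1.3596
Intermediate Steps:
-494920/440708 + (213897 - 95378)/(-501016) = -494920*1/440708 + 118519*(-1/501016) = -123730/110177 - 118519/501016 = -75048777543/55200439832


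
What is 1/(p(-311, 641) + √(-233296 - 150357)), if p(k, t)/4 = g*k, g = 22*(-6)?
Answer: 164208/26964650917 - I*√383653/26964650917 ≈ 6.0898e-6 - 2.2971e-8*I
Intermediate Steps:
g = -132
p(k, t) = -528*k (p(k, t) = 4*(-132*k) = -528*k)
1/(p(-311, 641) + √(-233296 - 150357)) = 1/(-528*(-311) + √(-233296 - 150357)) = 1/(164208 + √(-383653)) = 1/(164208 + I*√383653)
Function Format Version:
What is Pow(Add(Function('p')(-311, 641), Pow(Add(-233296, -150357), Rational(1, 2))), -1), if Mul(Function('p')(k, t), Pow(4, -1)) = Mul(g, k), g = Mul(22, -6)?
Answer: Add(Rational(164208, 26964650917), Mul(Rational(-1, 26964650917), I, Pow(383653, Rational(1, 2)))) ≈ Add(6.0898e-6, Mul(-2.2971e-8, I))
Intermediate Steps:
g = -132
Function('p')(k, t) = Mul(-528, k) (Function('p')(k, t) = Mul(4, Mul(-132, k)) = Mul(-528, k))
Pow(Add(Function('p')(-311, 641), Pow(Add(-233296, -150357), Rational(1, 2))), -1) = Pow(Add(Mul(-528, -311), Pow(Add(-233296, -150357), Rational(1, 2))), -1) = Pow(Add(164208, Pow(-383653, Rational(1, 2))), -1) = Pow(Add(164208, Mul(I, Pow(383653, Rational(1, 2)))), -1)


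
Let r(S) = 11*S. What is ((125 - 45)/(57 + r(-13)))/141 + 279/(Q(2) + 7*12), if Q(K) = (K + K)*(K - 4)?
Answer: 1688537/460788 ≈ 3.6645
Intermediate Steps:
Q(K) = 2*K*(-4 + K) (Q(K) = (2*K)*(-4 + K) = 2*K*(-4 + K))
((125 - 45)/(57 + r(-13)))/141 + 279/(Q(2) + 7*12) = ((125 - 45)/(57 + 11*(-13)))/141 + 279/(2*2*(-4 + 2) + 7*12) = (80/(57 - 143))*(1/141) + 279/(2*2*(-2) + 84) = (80/(-86))*(1/141) + 279/(-8 + 84) = (80*(-1/86))*(1/141) + 279/76 = -40/43*1/141 + 279*(1/76) = -40/6063 + 279/76 = 1688537/460788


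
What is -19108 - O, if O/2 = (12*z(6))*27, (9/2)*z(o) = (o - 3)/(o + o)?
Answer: -19144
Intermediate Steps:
z(o) = (-3 + o)/(9*o) (z(o) = 2*((o - 3)/(o + o))/9 = 2*((-3 + o)/((2*o)))/9 = 2*((-3 + o)*(1/(2*o)))/9 = 2*((-3 + o)/(2*o))/9 = (-3 + o)/(9*o))
O = 36 (O = 2*((12*((⅑)*(-3 + 6)/6))*27) = 2*((12*((⅑)*(⅙)*3))*27) = 2*((12*(1/18))*27) = 2*((⅔)*27) = 2*18 = 36)
-19108 - O = -19108 - 1*36 = -19108 - 36 = -19144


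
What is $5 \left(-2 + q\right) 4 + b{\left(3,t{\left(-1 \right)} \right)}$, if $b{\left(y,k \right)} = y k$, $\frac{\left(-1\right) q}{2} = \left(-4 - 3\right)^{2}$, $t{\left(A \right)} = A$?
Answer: $-2003$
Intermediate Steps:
$q = -98$ ($q = - 2 \left(-4 - 3\right)^{2} = - 2 \left(-7\right)^{2} = \left(-2\right) 49 = -98$)
$b{\left(y,k \right)} = k y$
$5 \left(-2 + q\right) 4 + b{\left(3,t{\left(-1 \right)} \right)} = 5 \left(-2 - 98\right) 4 - 3 = 5 \left(-100\right) 4 - 3 = \left(-500\right) 4 - 3 = -2000 - 3 = -2003$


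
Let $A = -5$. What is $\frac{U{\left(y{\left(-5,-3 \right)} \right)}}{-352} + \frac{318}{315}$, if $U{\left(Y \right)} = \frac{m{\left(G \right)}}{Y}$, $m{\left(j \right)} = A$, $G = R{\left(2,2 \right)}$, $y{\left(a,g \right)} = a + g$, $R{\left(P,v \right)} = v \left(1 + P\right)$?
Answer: $\frac{297971}{295680} \approx 1.0077$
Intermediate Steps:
$G = 6$ ($G = 2 \left(1 + 2\right) = 2 \cdot 3 = 6$)
$m{\left(j \right)} = -5$
$U{\left(Y \right)} = - \frac{5}{Y}$
$\frac{U{\left(y{\left(-5,-3 \right)} \right)}}{-352} + \frac{318}{315} = \frac{\left(-5\right) \frac{1}{-5 - 3}}{-352} + \frac{318}{315} = - \frac{5}{-8} \left(- \frac{1}{352}\right) + 318 \cdot \frac{1}{315} = \left(-5\right) \left(- \frac{1}{8}\right) \left(- \frac{1}{352}\right) + \frac{106}{105} = \frac{5}{8} \left(- \frac{1}{352}\right) + \frac{106}{105} = - \frac{5}{2816} + \frac{106}{105} = \frac{297971}{295680}$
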